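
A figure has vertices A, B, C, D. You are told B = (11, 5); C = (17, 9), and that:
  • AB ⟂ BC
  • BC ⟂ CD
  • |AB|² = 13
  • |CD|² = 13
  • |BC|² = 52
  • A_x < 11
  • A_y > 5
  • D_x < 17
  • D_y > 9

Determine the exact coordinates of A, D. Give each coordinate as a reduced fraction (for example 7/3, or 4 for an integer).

A = (9, 8)
D = (15, 12)

1. A_x = 9  [[AB ⟂ BC ⇒ -6x-4y+86=0] ∩ [|A−(11, 5)|²=13]]
2. A_y = 8  [[AB ⟂ BC ⇒ -6x-4y+86=0] ∩ [|A−(11, 5)|²=13]]
   so A = (9, 8)
3. D_x = 15  [[BC ⟂ CD ⇒ 6x+4y-138=0] ∩ [|D−(17, 9)|²=13]]
4. D_y = 12  [[BC ⟂ CD ⇒ 6x+4y-138=0] ∩ [|D−(17, 9)|²=13]]
   so D = (15, 12)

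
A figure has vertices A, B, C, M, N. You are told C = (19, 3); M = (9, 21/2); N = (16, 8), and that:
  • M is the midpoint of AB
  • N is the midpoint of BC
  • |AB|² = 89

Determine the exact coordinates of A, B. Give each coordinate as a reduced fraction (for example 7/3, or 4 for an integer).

A = (5, 8)
B = (13, 13)

1. B_x = 13  [B = 2·N−C = 2·(16, 8)−(19, 3)]
2. B_y = 13  [B = 2·N−C = 2·(16, 8)−(19, 3)]
   so B = (13, 13)
3. A_x = 5  [A = 2·M−B = 2·(9, 21/2)−(13, 13)]
4. A_y = 8  [A = 2·M−B = 2·(9, 21/2)−(13, 13)]
   so A = (5, 8)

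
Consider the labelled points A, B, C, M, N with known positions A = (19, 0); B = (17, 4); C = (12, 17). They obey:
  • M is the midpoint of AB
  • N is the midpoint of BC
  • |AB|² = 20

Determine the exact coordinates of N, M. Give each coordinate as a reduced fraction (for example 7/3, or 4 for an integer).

1. M_x = 18  [2·M = A+B = (19, 0)+(17, 4)]
2. M_y = 2  [2·M = A+B = (19, 0)+(17, 4)]
   so M = (18, 2)
3. N_x = 29/2  [2·N = B+C = (17, 4)+(12, 17)]
4. N_y = 21/2  [2·N = B+C = (17, 4)+(12, 17)]
   so N = (29/2, 21/2)

N = (29/2, 21/2)
M = (18, 2)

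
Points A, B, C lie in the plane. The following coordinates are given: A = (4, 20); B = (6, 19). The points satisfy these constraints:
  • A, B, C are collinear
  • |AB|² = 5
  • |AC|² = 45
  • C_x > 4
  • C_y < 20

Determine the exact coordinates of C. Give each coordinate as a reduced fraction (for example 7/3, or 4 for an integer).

1. C_x = 10  [[A, B, C are collinear ⇒ 1x+2y-44=0] ∩ [|C−(4, 20)|²=45]]
2. C_y = 17  [[A, B, C are collinear ⇒ 1x+2y-44=0] ∩ [|C−(4, 20)|²=45]]
   so C = (10, 17)

C = (10, 17)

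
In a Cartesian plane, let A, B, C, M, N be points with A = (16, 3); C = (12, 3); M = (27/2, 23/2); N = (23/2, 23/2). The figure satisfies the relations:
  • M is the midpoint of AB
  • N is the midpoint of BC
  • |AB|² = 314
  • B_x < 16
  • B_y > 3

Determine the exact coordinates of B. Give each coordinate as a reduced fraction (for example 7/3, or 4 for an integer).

1. B_x = 11  [B = 2·M−A = 2·(27/2, 23/2)−(16, 3)]
2. B_y = 20  [B = 2·M−A = 2·(27/2, 23/2)−(16, 3)]
   so B = (11, 20)

B = (11, 20)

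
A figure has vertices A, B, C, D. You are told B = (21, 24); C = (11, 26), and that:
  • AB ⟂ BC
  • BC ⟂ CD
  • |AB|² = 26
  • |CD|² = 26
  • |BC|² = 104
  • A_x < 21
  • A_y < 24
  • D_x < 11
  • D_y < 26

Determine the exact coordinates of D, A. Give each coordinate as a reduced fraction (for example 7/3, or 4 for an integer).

1. D_x = 10  [[BC ⟂ CD ⇒ -10x+2y+58=0] ∩ [|D−(11, 26)|²=26]]
2. D_y = 21  [[BC ⟂ CD ⇒ -10x+2y+58=0] ∩ [|D−(11, 26)|²=26]]
   so D = (10, 21)
3. A_x = 20  [[AB ⟂ BC ⇒ 10x-2y-162=0] ∩ [|A−(21, 24)|²=26]]
4. A_y = 19  [[AB ⟂ BC ⇒ 10x-2y-162=0] ∩ [|A−(21, 24)|²=26]]
   so A = (20, 19)

D = (10, 21)
A = (20, 19)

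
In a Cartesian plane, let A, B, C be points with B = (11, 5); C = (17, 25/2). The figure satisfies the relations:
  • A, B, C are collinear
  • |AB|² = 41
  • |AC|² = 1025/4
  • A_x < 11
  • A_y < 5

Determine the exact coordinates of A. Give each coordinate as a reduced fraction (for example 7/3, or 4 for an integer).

1. A_x = 7  [[A, B, C are collinear ⇒ -15/2x+6y+105/2=0] ∩ [|A−(11, 5)|²=41]]
2. A_y = 0  [[A, B, C are collinear ⇒ -15/2x+6y+105/2=0] ∩ [|A−(11, 5)|²=41]]
   so A = (7, 0)

A = (7, 0)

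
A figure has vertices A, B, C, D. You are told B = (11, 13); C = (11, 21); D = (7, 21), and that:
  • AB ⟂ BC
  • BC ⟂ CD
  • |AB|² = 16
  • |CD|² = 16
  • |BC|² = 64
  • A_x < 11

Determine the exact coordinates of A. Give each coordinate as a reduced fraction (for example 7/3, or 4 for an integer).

A = (7, 13)

1. A_x = 7  [[AB ⟂ BC ⇒ -8y+104=0] ∩ [|A−(11, 13)|²=16]]
2. A_y = 13  [[AB ⟂ BC ⇒ -8y+104=0] ∩ [|A−(11, 13)|²=16]]
   so A = (7, 13)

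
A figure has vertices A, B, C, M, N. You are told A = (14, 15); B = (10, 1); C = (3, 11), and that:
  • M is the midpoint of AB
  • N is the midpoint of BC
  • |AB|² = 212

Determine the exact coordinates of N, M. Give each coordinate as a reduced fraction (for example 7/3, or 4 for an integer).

N = (13/2, 6)
M = (12, 8)

1. M_x = 12  [2·M = A+B = (14, 15)+(10, 1)]
2. M_y = 8  [2·M = A+B = (14, 15)+(10, 1)]
   so M = (12, 8)
3. N_x = 13/2  [2·N = B+C = (10, 1)+(3, 11)]
4. N_y = 6  [2·N = B+C = (10, 1)+(3, 11)]
   so N = (13/2, 6)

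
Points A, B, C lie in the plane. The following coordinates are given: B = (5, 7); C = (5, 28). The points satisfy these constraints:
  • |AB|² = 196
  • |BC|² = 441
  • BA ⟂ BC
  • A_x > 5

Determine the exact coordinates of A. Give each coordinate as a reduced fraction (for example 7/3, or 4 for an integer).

1. A_x = 19  [[BA ⟂ BC ⇒ 21y-147=0] ∩ [|A−(5, 7)|²=196]]
2. A_y = 7  [[BA ⟂ BC ⇒ 21y-147=0] ∩ [|A−(5, 7)|²=196]]
   so A = (19, 7)

A = (19, 7)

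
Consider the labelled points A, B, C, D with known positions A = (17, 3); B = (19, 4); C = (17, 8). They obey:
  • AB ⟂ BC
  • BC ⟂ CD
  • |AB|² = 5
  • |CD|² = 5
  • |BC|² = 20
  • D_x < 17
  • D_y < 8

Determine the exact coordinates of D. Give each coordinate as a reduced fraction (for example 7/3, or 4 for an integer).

1. D_x = 15  [[BC ⟂ CD ⇒ -2x+4y+2=0] ∩ [|D−(17, 8)|²=5]]
2. D_y = 7  [[BC ⟂ CD ⇒ -2x+4y+2=0] ∩ [|D−(17, 8)|²=5]]
   so D = (15, 7)

D = (15, 7)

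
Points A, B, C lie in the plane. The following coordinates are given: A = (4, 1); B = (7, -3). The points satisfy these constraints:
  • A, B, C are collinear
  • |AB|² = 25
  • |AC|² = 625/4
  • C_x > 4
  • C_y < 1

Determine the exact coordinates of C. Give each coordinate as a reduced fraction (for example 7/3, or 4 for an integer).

1. C_x = 23/2  [[A, B, C are collinear ⇒ 4x+3y-19=0] ∩ [|C−(4, 1)|²=625/4]]
2. C_y = -9  [[A, B, C are collinear ⇒ 4x+3y-19=0] ∩ [|C−(4, 1)|²=625/4]]
   so C = (23/2, -9)

C = (23/2, -9)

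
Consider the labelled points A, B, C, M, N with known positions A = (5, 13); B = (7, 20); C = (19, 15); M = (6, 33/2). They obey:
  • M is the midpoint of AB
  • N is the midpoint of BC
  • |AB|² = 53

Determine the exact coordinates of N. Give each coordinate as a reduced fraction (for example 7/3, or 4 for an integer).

1. N_x = 13  [2·N = B+C = (7, 20)+(19, 15)]
2. N_y = 35/2  [2·N = B+C = (7, 20)+(19, 15)]
   so N = (13, 35/2)

N = (13, 35/2)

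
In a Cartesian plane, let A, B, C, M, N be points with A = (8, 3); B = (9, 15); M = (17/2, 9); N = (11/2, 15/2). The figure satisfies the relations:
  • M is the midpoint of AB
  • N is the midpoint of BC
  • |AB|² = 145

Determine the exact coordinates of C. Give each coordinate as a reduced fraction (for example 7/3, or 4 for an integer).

1. C_x = 2  [C = 2·N−B = 2·(11/2, 15/2)−(9, 15)]
2. C_y = 0  [C = 2·N−B = 2·(11/2, 15/2)−(9, 15)]
   so C = (2, 0)

C = (2, 0)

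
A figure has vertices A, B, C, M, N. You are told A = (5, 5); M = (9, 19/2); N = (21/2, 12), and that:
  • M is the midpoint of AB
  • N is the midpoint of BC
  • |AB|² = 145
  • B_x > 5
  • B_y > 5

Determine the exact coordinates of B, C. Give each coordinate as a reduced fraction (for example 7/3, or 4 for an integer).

1. B_x = 13  [B = 2·M−A = 2·(9, 19/2)−(5, 5)]
2. B_y = 14  [B = 2·M−A = 2·(9, 19/2)−(5, 5)]
   so B = (13, 14)
3. C_x = 8  [C = 2·N−B = 2·(21/2, 12)−(13, 14)]
4. C_y = 10  [C = 2·N−B = 2·(21/2, 12)−(13, 14)]
   so C = (8, 10)

B = (13, 14)
C = (8, 10)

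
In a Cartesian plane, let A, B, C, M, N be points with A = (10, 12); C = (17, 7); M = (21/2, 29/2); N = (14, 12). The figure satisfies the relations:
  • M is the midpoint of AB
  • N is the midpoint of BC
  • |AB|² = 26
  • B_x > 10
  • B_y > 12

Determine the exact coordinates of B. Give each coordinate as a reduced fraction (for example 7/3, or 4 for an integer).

B = (11, 17)

1. B_x = 11  [B = 2·M−A = 2·(21/2, 29/2)−(10, 12)]
2. B_y = 17  [B = 2·M−A = 2·(21/2, 29/2)−(10, 12)]
   so B = (11, 17)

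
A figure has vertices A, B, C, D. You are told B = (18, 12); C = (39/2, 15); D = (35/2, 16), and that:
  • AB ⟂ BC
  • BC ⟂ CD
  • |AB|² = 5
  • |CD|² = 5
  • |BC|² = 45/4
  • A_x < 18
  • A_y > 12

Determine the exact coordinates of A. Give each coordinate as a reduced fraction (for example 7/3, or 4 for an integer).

A = (16, 13)

1. A_x = 16  [[AB ⟂ BC ⇒ -3/2x-3y+63=0] ∩ [|A−(18, 12)|²=5]]
2. A_y = 13  [[AB ⟂ BC ⇒ -3/2x-3y+63=0] ∩ [|A−(18, 12)|²=5]]
   so A = (16, 13)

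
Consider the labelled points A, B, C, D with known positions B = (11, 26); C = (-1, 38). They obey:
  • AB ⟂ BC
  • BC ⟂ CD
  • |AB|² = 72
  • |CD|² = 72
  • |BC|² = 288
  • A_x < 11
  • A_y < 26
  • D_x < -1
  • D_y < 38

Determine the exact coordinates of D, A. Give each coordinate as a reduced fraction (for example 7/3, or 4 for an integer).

1. D_x = -7  [[BC ⟂ CD ⇒ -12x+12y-468=0] ∩ [|D−(-1, 38)|²=72]]
2. D_y = 32  [[BC ⟂ CD ⇒ -12x+12y-468=0] ∩ [|D−(-1, 38)|²=72]]
   so D = (-7, 32)
3. A_x = 5  [[AB ⟂ BC ⇒ 12x-12y+180=0] ∩ [|A−(11, 26)|²=72]]
4. A_y = 20  [[AB ⟂ BC ⇒ 12x-12y+180=0] ∩ [|A−(11, 26)|²=72]]
   so A = (5, 20)

D = (-7, 32)
A = (5, 20)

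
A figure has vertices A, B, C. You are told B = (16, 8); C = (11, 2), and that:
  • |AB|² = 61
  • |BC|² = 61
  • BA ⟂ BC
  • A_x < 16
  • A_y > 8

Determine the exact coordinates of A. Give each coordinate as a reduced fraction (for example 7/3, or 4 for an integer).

1. A_x = 10  [[BA ⟂ BC ⇒ -5x-6y+128=0] ∩ [|A−(16, 8)|²=61]]
2. A_y = 13  [[BA ⟂ BC ⇒ -5x-6y+128=0] ∩ [|A−(16, 8)|²=61]]
   so A = (10, 13)

A = (10, 13)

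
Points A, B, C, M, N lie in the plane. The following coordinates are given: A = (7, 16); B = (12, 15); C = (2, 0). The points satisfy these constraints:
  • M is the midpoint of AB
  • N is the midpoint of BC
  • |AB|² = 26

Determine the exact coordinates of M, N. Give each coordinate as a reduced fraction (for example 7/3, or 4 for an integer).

M = (19/2, 31/2)
N = (7, 15/2)

1. M_x = 19/2  [2·M = A+B = (7, 16)+(12, 15)]
2. M_y = 31/2  [2·M = A+B = (7, 16)+(12, 15)]
   so M = (19/2, 31/2)
3. N_x = 7  [2·N = B+C = (12, 15)+(2, 0)]
4. N_y = 15/2  [2·N = B+C = (12, 15)+(2, 0)]
   so N = (7, 15/2)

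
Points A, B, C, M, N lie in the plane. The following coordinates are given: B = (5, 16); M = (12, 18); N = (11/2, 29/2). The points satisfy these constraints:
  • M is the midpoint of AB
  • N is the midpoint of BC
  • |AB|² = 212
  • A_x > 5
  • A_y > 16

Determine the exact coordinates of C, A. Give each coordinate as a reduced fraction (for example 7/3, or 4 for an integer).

C = (6, 13)
A = (19, 20)

1. A_x = 19  [A = 2·M−B = 2·(12, 18)−(5, 16)]
2. A_y = 20  [A = 2·M−B = 2·(12, 18)−(5, 16)]
   so A = (19, 20)
3. C_x = 6  [C = 2·N−B = 2·(11/2, 29/2)−(5, 16)]
4. C_y = 13  [C = 2·N−B = 2·(11/2, 29/2)−(5, 16)]
   so C = (6, 13)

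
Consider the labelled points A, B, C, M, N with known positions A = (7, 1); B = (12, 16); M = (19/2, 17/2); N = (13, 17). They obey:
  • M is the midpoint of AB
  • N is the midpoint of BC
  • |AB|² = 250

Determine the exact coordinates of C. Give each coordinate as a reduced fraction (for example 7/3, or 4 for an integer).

C = (14, 18)

1. C_x = 14  [C = 2·N−B = 2·(13, 17)−(12, 16)]
2. C_y = 18  [C = 2·N−B = 2·(13, 17)−(12, 16)]
   so C = (14, 18)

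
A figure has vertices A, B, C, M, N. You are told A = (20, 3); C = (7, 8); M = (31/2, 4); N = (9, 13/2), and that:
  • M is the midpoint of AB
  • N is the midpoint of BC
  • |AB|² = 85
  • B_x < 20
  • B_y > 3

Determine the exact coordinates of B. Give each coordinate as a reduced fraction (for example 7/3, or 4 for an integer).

1. B_x = 11  [B = 2·M−A = 2·(31/2, 4)−(20, 3)]
2. B_y = 5  [B = 2·M−A = 2·(31/2, 4)−(20, 3)]
   so B = (11, 5)

B = (11, 5)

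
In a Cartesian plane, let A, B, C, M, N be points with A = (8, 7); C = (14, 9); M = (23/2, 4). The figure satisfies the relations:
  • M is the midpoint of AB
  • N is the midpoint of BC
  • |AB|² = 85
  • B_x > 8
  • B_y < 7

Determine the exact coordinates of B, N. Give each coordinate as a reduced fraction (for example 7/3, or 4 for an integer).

1. B_x = 15  [B = 2·M−A = 2·(23/2, 4)−(8, 7)]
2. B_y = 1  [B = 2·M−A = 2·(23/2, 4)−(8, 7)]
   so B = (15, 1)
3. N_x = 29/2  [2·N = B+C = (15, 1)+(14, 9)]
4. N_y = 5  [2·N = B+C = (15, 1)+(14, 9)]
   so N = (29/2, 5)

B = (15, 1)
N = (29/2, 5)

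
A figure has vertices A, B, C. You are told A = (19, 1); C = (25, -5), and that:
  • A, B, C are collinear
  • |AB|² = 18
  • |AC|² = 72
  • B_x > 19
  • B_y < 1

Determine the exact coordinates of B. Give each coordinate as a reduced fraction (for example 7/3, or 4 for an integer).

1. B_x = 22  [[A, B, C are collinear ⇒ -6x-6y+120=0] ∩ [|B−(19, 1)|²=18]]
2. B_y = -2  [[A, B, C are collinear ⇒ -6x-6y+120=0] ∩ [|B−(19, 1)|²=18]]
   so B = (22, -2)

B = (22, -2)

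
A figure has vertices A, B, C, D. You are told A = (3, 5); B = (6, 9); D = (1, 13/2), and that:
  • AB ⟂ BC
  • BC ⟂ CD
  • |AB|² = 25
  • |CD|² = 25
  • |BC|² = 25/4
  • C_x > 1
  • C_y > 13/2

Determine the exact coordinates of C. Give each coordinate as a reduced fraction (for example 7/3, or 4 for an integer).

1. C_x = 4  [[AB ⟂ BC ⇒ 3x+4y-54=0] ∩ [|C−(1, 13/2)|²=25]]
2. C_y = 21/2  [[AB ⟂ BC ⇒ 3x+4y-54=0] ∩ [|C−(1, 13/2)|²=25]]
   so C = (4, 21/2)

C = (4, 21/2)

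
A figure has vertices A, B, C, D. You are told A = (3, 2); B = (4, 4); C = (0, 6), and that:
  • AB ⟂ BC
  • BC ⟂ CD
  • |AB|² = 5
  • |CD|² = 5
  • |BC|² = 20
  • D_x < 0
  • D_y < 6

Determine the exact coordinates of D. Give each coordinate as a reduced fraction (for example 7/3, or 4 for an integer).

D = (-1, 4)

1. D_x = -1  [[BC ⟂ CD ⇒ -4x+2y-12=0] ∩ [|D−(0, 6)|²=5]]
2. D_y = 4  [[BC ⟂ CD ⇒ -4x+2y-12=0] ∩ [|D−(0, 6)|²=5]]
   so D = (-1, 4)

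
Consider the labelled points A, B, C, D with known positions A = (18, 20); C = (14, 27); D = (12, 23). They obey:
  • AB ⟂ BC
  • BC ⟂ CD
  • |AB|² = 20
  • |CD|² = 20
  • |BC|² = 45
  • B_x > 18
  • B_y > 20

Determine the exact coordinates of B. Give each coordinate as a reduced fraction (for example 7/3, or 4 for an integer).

B = (20, 24)

1. B_x = 20  [[BC ⟂ CD ⇒ 2x+4y-136=0] ∩ [|B−(18, 20)|²=20]]
2. B_y = 24  [[BC ⟂ CD ⇒ 2x+4y-136=0] ∩ [|B−(18, 20)|²=20]]
   so B = (20, 24)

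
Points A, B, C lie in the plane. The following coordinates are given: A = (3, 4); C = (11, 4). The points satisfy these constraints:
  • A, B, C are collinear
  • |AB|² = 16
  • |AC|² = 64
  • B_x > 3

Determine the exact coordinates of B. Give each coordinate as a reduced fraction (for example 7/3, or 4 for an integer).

1. B_x = 7  [[A, B, C are collinear ⇒ -8y+32=0] ∩ [|B−(3, 4)|²=16]]
2. B_y = 4  [[A, B, C are collinear ⇒ -8y+32=0] ∩ [|B−(3, 4)|²=16]]
   so B = (7, 4)

B = (7, 4)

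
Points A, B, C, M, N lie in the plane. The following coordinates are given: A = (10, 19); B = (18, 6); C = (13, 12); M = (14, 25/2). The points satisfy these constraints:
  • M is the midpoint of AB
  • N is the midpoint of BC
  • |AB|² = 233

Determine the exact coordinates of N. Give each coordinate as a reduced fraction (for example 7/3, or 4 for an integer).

1. N_x = 31/2  [2·N = B+C = (18, 6)+(13, 12)]
2. N_y = 9  [2·N = B+C = (18, 6)+(13, 12)]
   so N = (31/2, 9)

N = (31/2, 9)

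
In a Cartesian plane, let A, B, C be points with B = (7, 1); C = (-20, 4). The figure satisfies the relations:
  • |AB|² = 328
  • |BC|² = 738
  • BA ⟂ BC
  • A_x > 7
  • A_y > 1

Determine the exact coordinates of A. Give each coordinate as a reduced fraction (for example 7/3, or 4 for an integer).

1. A_x = 9  [[BA ⟂ BC ⇒ -27x+3y+186=0] ∩ [|A−(7, 1)|²=328]]
2. A_y = 19  [[BA ⟂ BC ⇒ -27x+3y+186=0] ∩ [|A−(7, 1)|²=328]]
   so A = (9, 19)

A = (9, 19)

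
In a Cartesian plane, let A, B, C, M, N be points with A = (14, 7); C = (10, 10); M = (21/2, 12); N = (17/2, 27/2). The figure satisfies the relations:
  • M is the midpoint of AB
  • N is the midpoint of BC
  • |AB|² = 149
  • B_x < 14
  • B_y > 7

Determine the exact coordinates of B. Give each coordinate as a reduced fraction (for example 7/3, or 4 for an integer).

B = (7, 17)

1. B_x = 7  [B = 2·M−A = 2·(21/2, 12)−(14, 7)]
2. B_y = 17  [B = 2·M−A = 2·(21/2, 12)−(14, 7)]
   so B = (7, 17)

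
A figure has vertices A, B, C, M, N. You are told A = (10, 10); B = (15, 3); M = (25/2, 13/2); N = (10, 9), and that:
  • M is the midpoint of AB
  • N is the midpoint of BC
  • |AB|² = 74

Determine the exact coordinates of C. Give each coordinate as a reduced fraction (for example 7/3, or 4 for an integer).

1. C_x = 5  [C = 2·N−B = 2·(10, 9)−(15, 3)]
2. C_y = 15  [C = 2·N−B = 2·(10, 9)−(15, 3)]
   so C = (5, 15)

C = (5, 15)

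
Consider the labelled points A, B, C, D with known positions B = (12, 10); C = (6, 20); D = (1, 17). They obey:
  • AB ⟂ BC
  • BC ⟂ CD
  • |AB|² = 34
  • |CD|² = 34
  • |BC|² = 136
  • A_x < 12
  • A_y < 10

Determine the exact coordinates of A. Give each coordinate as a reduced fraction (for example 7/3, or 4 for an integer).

A = (7, 7)

1. A_x = 7  [[AB ⟂ BC ⇒ 6x-10y+28=0] ∩ [|A−(12, 10)|²=34]]
2. A_y = 7  [[AB ⟂ BC ⇒ 6x-10y+28=0] ∩ [|A−(12, 10)|²=34]]
   so A = (7, 7)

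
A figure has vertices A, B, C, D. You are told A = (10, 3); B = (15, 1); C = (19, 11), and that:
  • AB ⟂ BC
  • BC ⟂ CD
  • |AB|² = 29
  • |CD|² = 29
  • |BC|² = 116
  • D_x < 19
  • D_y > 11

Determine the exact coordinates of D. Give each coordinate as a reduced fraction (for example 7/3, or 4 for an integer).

1. D_x = 14  [[BC ⟂ CD ⇒ 4x+10y-186=0] ∩ [|D−(19, 11)|²=29]]
2. D_y = 13  [[BC ⟂ CD ⇒ 4x+10y-186=0] ∩ [|D−(19, 11)|²=29]]
   so D = (14, 13)

D = (14, 13)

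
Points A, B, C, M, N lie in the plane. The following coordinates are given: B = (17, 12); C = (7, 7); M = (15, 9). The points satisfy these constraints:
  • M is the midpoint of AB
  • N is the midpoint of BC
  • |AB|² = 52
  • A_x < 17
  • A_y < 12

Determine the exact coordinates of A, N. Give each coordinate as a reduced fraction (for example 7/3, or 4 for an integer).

1. A_x = 13  [A = 2·M−B = 2·(15, 9)−(17, 12)]
2. A_y = 6  [A = 2·M−B = 2·(15, 9)−(17, 12)]
   so A = (13, 6)
3. N_x = 12  [2·N = B+C = (17, 12)+(7, 7)]
4. N_y = 19/2  [2·N = B+C = (17, 12)+(7, 7)]
   so N = (12, 19/2)

A = (13, 6)
N = (12, 19/2)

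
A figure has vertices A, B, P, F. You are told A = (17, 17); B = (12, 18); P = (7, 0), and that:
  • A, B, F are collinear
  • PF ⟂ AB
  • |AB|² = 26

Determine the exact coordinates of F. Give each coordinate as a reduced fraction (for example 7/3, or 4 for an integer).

1. F_x = 277/26  [[A, B, F are collinear ⇒ -1x-5y+102=0] ∩ [PF ⟂ AB ⇒ -5x+1y+35=0]]
2. F_y = 475/26  [[A, B, F are collinear ⇒ -1x-5y+102=0] ∩ [PF ⟂ AB ⇒ -5x+1y+35=0]]
   so F = (277/26, 475/26)

F = (277/26, 475/26)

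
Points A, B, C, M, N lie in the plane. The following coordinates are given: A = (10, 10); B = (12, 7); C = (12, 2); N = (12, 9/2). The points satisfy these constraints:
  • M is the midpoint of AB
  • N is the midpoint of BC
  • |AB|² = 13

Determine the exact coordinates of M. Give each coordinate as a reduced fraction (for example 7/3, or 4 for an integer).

1. M_x = 11  [2·M = A+B = (10, 10)+(12, 7)]
2. M_y = 17/2  [2·M = A+B = (10, 10)+(12, 7)]
   so M = (11, 17/2)

M = (11, 17/2)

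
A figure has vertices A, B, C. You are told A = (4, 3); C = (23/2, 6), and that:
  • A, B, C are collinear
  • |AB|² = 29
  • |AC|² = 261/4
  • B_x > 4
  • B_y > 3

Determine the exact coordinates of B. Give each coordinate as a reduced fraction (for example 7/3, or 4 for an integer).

B = (9, 5)

1. B_x = 9  [[A, B, C are collinear ⇒ 3x-15/2y+21/2=0] ∩ [|B−(4, 3)|²=29]]
2. B_y = 5  [[A, B, C are collinear ⇒ 3x-15/2y+21/2=0] ∩ [|B−(4, 3)|²=29]]
   so B = (9, 5)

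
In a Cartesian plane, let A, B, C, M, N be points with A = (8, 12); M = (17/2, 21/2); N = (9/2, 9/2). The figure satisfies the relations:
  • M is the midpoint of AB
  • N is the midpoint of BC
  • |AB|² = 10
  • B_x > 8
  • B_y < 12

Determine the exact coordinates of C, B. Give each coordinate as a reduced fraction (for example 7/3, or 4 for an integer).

C = (0, 0)
B = (9, 9)

1. B_x = 9  [B = 2·M−A = 2·(17/2, 21/2)−(8, 12)]
2. B_y = 9  [B = 2·M−A = 2·(17/2, 21/2)−(8, 12)]
   so B = (9, 9)
3. C_x = 0  [C = 2·N−B = 2·(9/2, 9/2)−(9, 9)]
4. C_y = 0  [C = 2·N−B = 2·(9/2, 9/2)−(9, 9)]
   so C = (0, 0)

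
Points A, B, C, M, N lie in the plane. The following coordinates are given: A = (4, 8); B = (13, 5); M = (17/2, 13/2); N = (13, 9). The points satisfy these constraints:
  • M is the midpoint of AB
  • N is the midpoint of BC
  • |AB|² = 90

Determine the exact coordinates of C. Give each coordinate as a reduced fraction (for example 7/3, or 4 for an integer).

1. C_x = 13  [C = 2·N−B = 2·(13, 9)−(13, 5)]
2. C_y = 13  [C = 2·N−B = 2·(13, 9)−(13, 5)]
   so C = (13, 13)

C = (13, 13)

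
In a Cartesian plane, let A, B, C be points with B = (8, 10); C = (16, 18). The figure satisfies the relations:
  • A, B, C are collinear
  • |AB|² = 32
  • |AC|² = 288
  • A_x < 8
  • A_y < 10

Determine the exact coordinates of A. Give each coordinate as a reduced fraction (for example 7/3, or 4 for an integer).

A = (4, 6)

1. A_x = 4  [[A, B, C are collinear ⇒ -8x+8y-16=0] ∩ [|A−(8, 10)|²=32]]
2. A_y = 6  [[A, B, C are collinear ⇒ -8x+8y-16=0] ∩ [|A−(8, 10)|²=32]]
   so A = (4, 6)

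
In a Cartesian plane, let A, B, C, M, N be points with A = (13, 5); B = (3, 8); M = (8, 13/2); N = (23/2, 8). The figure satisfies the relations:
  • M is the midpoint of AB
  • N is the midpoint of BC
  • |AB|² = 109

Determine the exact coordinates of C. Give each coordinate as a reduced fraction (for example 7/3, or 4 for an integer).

1. C_x = 20  [C = 2·N−B = 2·(23/2, 8)−(3, 8)]
2. C_y = 8  [C = 2·N−B = 2·(23/2, 8)−(3, 8)]
   so C = (20, 8)

C = (20, 8)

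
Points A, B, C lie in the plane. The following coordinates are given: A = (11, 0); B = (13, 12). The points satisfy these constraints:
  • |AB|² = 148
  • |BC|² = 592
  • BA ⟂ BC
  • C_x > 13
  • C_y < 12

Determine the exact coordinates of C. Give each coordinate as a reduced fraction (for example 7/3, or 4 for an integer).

1. C_x = 37  [[BA ⟂ BC ⇒ -2x-12y+170=0] ∩ [|C−(13, 12)|²=592]]
2. C_y = 8  [[BA ⟂ BC ⇒ -2x-12y+170=0] ∩ [|C−(13, 12)|²=592]]
   so C = (37, 8)

C = (37, 8)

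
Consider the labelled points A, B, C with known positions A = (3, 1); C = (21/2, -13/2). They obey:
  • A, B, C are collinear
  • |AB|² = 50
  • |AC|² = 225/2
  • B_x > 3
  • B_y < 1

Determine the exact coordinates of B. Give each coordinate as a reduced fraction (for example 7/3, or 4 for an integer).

1. B_x = 8  [[A, B, C are collinear ⇒ -15/2x-15/2y+30=0] ∩ [|B−(3, 1)|²=50]]
2. B_y = -4  [[A, B, C are collinear ⇒ -15/2x-15/2y+30=0] ∩ [|B−(3, 1)|²=50]]
   so B = (8, -4)

B = (8, -4)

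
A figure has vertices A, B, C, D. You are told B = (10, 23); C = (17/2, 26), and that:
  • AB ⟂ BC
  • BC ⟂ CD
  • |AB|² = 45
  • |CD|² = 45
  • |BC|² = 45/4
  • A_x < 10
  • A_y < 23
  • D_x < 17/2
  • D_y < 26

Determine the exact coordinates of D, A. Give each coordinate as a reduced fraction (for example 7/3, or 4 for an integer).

D = (5/2, 23)
A = (4, 20)

1. D_x = 5/2  [[BC ⟂ CD ⇒ -3/2x+3y-261/4=0] ∩ [|D−(17/2, 26)|²=45]]
2. D_y = 23  [[BC ⟂ CD ⇒ -3/2x+3y-261/4=0] ∩ [|D−(17/2, 26)|²=45]]
   so D = (5/2, 23)
3. A_x = 4  [[AB ⟂ BC ⇒ 3/2x-3y+54=0] ∩ [|A−(10, 23)|²=45]]
4. A_y = 20  [[AB ⟂ BC ⇒ 3/2x-3y+54=0] ∩ [|A−(10, 23)|²=45]]
   so A = (4, 20)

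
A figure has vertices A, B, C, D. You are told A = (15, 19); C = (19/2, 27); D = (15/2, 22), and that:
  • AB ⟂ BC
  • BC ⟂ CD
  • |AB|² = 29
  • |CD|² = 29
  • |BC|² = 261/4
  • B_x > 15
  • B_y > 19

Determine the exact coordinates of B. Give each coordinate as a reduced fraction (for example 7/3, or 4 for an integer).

B = (17, 24)

1. B_x = 17  [[BC ⟂ CD ⇒ 2x+5y-154=0] ∩ [|B−(15, 19)|²=29]]
2. B_y = 24  [[BC ⟂ CD ⇒ 2x+5y-154=0] ∩ [|B−(15, 19)|²=29]]
   so B = (17, 24)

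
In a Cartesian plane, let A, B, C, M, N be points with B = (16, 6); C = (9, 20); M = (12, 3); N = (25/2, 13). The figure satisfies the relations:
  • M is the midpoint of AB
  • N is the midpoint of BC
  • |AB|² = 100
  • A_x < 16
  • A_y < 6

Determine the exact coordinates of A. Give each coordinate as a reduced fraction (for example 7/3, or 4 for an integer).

A = (8, 0)

1. A_x = 8  [A = 2·M−B = 2·(12, 3)−(16, 6)]
2. A_y = 0  [A = 2·M−B = 2·(12, 3)−(16, 6)]
   so A = (8, 0)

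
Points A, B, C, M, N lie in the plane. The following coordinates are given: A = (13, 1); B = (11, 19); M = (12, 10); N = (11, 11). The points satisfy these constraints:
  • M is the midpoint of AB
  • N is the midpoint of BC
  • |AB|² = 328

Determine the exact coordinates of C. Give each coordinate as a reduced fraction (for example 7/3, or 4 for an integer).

1. C_x = 11  [C = 2·N−B = 2·(11, 11)−(11, 19)]
2. C_y = 3  [C = 2·N−B = 2·(11, 11)−(11, 19)]
   so C = (11, 3)

C = (11, 3)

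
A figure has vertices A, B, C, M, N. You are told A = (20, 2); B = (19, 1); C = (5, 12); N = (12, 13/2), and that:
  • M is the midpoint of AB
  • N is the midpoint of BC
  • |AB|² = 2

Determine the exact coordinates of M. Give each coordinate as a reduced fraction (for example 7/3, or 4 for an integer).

1. M_x = 39/2  [2·M = A+B = (20, 2)+(19, 1)]
2. M_y = 3/2  [2·M = A+B = (20, 2)+(19, 1)]
   so M = (39/2, 3/2)

M = (39/2, 3/2)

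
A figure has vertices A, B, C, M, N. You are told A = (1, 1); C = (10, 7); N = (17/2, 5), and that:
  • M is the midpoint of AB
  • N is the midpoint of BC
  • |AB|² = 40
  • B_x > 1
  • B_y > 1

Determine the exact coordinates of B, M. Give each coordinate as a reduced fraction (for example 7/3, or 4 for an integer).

B = (7, 3)
M = (4, 2)

1. B_x = 7  [B = 2·N−C = 2·(17/2, 5)−(10, 7)]
2. B_y = 3  [B = 2·N−C = 2·(17/2, 5)−(10, 7)]
   so B = (7, 3)
3. M_x = 4  [2·M = A+B = (1, 1)+(7, 3)]
4. M_y = 2  [2·M = A+B = (1, 1)+(7, 3)]
   so M = (4, 2)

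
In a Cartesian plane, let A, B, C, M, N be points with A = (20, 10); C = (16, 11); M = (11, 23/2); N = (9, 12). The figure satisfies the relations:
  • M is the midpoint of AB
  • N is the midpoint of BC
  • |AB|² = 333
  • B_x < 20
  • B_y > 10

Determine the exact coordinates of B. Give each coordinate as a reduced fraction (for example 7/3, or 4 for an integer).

1. B_x = 2  [B = 2·M−A = 2·(11, 23/2)−(20, 10)]
2. B_y = 13  [B = 2·M−A = 2·(11, 23/2)−(20, 10)]
   so B = (2, 13)

B = (2, 13)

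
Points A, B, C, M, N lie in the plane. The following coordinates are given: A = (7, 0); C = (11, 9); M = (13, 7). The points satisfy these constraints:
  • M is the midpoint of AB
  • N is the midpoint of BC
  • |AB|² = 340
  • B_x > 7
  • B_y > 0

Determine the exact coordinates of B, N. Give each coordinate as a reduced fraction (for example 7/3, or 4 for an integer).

1. B_x = 19  [B = 2·M−A = 2·(13, 7)−(7, 0)]
2. B_y = 14  [B = 2·M−A = 2·(13, 7)−(7, 0)]
   so B = (19, 14)
3. N_x = 15  [2·N = B+C = (19, 14)+(11, 9)]
4. N_y = 23/2  [2·N = B+C = (19, 14)+(11, 9)]
   so N = (15, 23/2)

B = (19, 14)
N = (15, 23/2)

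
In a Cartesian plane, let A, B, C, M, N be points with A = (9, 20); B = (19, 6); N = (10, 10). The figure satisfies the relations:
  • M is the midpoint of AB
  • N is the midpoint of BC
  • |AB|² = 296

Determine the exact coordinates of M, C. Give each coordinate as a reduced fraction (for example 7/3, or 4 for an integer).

M = (14, 13)
C = (1, 14)

1. M_x = 14  [2·M = A+B = (9, 20)+(19, 6)]
2. M_y = 13  [2·M = A+B = (9, 20)+(19, 6)]
   so M = (14, 13)
3. C_x = 1  [C = 2·N−B = 2·(10, 10)−(19, 6)]
4. C_y = 14  [C = 2·N−B = 2·(10, 10)−(19, 6)]
   so C = (1, 14)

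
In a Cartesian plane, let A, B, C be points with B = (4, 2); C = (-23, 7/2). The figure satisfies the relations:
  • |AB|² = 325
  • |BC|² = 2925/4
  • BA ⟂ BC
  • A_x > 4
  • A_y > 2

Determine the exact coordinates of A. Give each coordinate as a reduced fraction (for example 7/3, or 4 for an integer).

A = (5, 20)

1. A_x = 5  [[BA ⟂ BC ⇒ -27x+3/2y+105=0] ∩ [|A−(4, 2)|²=325]]
2. A_y = 20  [[BA ⟂ BC ⇒ -27x+3/2y+105=0] ∩ [|A−(4, 2)|²=325]]
   so A = (5, 20)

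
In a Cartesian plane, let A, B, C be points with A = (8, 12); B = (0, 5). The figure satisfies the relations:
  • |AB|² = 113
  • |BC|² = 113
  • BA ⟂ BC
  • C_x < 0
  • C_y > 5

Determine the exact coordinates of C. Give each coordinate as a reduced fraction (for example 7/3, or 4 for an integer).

1. C_x = -7  [[BA ⟂ BC ⇒ 8x+7y-35=0] ∩ [|C−(0, 5)|²=113]]
2. C_y = 13  [[BA ⟂ BC ⇒ 8x+7y-35=0] ∩ [|C−(0, 5)|²=113]]
   so C = (-7, 13)

C = (-7, 13)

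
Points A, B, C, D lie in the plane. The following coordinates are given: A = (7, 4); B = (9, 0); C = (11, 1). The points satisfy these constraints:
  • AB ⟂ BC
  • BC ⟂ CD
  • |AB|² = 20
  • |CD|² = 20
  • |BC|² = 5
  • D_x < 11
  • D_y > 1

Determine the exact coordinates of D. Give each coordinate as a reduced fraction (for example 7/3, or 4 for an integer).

1. D_x = 9  [[BC ⟂ CD ⇒ 2x+1y-23=0] ∩ [|D−(11, 1)|²=20]]
2. D_y = 5  [[BC ⟂ CD ⇒ 2x+1y-23=0] ∩ [|D−(11, 1)|²=20]]
   so D = (9, 5)

D = (9, 5)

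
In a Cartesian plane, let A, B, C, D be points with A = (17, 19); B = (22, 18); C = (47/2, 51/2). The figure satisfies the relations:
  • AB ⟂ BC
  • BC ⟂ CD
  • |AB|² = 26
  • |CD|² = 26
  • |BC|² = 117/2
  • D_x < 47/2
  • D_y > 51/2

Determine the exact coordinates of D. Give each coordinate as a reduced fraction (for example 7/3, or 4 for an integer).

1. D_x = 37/2  [[BC ⟂ CD ⇒ 3/2x+15/2y-453/2=0] ∩ [|D−(47/2, 51/2)|²=26]]
2. D_y = 53/2  [[BC ⟂ CD ⇒ 3/2x+15/2y-453/2=0] ∩ [|D−(47/2, 51/2)|²=26]]
   so D = (37/2, 53/2)

D = (37/2, 53/2)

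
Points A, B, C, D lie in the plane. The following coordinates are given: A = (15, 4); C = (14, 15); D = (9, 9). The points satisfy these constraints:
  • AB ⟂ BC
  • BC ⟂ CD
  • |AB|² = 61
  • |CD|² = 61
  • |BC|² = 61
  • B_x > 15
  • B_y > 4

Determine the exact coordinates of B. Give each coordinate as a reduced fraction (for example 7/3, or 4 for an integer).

B = (20, 10)

1. B_x = 20  [[BC ⟂ CD ⇒ 5x+6y-160=0] ∩ [|B−(15, 4)|²=61]]
2. B_y = 10  [[BC ⟂ CD ⇒ 5x+6y-160=0] ∩ [|B−(15, 4)|²=61]]
   so B = (20, 10)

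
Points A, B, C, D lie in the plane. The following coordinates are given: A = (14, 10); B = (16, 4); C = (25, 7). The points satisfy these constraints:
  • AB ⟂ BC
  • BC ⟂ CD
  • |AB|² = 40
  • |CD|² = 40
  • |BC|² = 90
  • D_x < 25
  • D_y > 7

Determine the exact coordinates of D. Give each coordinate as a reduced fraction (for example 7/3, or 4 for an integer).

D = (23, 13)

1. D_x = 23  [[BC ⟂ CD ⇒ 9x+3y-246=0] ∩ [|D−(25, 7)|²=40]]
2. D_y = 13  [[BC ⟂ CD ⇒ 9x+3y-246=0] ∩ [|D−(25, 7)|²=40]]
   so D = (23, 13)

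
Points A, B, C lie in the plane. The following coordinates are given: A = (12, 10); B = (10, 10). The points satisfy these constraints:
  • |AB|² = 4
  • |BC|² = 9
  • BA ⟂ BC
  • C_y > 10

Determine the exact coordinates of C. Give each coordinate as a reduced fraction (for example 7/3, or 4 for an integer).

C = (10, 13)

1. C_x = 10  [[BA ⟂ BC ⇒ 2x-20=0] ∩ [|C−(10, 10)|²=9]]
2. C_y = 13  [[BA ⟂ BC ⇒ 2x-20=0] ∩ [|C−(10, 10)|²=9]]
   so C = (10, 13)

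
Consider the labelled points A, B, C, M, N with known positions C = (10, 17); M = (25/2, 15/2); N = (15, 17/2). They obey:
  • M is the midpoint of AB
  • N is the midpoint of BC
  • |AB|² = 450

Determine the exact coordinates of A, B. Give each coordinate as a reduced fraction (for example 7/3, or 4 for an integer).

A = (5, 15)
B = (20, 0)

1. B_x = 20  [B = 2·N−C = 2·(15, 17/2)−(10, 17)]
2. B_y = 0  [B = 2·N−C = 2·(15, 17/2)−(10, 17)]
   so B = (20, 0)
3. A_x = 5  [A = 2·M−B = 2·(25/2, 15/2)−(20, 0)]
4. A_y = 15  [A = 2·M−B = 2·(25/2, 15/2)−(20, 0)]
   so A = (5, 15)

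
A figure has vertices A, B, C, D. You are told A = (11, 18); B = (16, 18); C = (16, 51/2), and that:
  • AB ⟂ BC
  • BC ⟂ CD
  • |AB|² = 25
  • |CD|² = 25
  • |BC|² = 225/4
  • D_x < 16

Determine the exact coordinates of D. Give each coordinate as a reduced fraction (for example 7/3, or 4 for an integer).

D = (11, 51/2)

1. D_x = 11  [[BC ⟂ CD ⇒ 15/2y-765/4=0] ∩ [|D−(16, 51/2)|²=25]]
2. D_y = 51/2  [[BC ⟂ CD ⇒ 15/2y-765/4=0] ∩ [|D−(16, 51/2)|²=25]]
   so D = (11, 51/2)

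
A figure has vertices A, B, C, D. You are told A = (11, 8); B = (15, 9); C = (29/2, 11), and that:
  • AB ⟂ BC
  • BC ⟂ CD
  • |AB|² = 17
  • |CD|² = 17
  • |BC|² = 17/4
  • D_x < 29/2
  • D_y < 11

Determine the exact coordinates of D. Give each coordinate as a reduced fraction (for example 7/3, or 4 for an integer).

1. D_x = 21/2  [[BC ⟂ CD ⇒ -1/2x+2y-59/4=0] ∩ [|D−(29/2, 11)|²=17]]
2. D_y = 10  [[BC ⟂ CD ⇒ -1/2x+2y-59/4=0] ∩ [|D−(29/2, 11)|²=17]]
   so D = (21/2, 10)

D = (21/2, 10)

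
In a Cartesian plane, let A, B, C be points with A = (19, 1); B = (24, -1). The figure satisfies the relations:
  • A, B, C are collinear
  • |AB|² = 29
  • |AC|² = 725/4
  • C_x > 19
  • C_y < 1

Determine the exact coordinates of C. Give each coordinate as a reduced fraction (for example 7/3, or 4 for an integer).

C = (63/2, -4)

1. C_x = 63/2  [[A, B, C are collinear ⇒ 2x+5y-43=0] ∩ [|C−(19, 1)|²=725/4]]
2. C_y = -4  [[A, B, C are collinear ⇒ 2x+5y-43=0] ∩ [|C−(19, 1)|²=725/4]]
   so C = (63/2, -4)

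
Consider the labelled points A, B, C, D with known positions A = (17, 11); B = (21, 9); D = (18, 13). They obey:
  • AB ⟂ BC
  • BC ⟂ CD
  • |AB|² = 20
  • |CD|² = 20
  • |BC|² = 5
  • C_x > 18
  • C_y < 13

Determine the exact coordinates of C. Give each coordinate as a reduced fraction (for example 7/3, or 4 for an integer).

1. C_x = 22  [[AB ⟂ BC ⇒ 4x-2y-66=0] ∩ [|C−(18, 13)|²=20]]
2. C_y = 11  [[AB ⟂ BC ⇒ 4x-2y-66=0] ∩ [|C−(18, 13)|²=20]]
   so C = (22, 11)

C = (22, 11)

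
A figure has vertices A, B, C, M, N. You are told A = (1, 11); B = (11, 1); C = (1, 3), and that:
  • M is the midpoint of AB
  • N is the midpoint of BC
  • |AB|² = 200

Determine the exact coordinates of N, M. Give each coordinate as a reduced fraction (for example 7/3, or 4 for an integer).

N = (6, 2)
M = (6, 6)

1. M_x = 6  [2·M = A+B = (1, 11)+(11, 1)]
2. M_y = 6  [2·M = A+B = (1, 11)+(11, 1)]
   so M = (6, 6)
3. N_x = 6  [2·N = B+C = (11, 1)+(1, 3)]
4. N_y = 2  [2·N = B+C = (11, 1)+(1, 3)]
   so N = (6, 2)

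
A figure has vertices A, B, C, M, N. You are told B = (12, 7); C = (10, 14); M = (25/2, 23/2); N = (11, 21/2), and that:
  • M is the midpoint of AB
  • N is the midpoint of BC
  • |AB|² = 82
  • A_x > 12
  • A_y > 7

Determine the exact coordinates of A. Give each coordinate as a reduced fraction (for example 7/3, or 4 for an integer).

A = (13, 16)

1. A_x = 13  [A = 2·M−B = 2·(25/2, 23/2)−(12, 7)]
2. A_y = 16  [A = 2·M−B = 2·(25/2, 23/2)−(12, 7)]
   so A = (13, 16)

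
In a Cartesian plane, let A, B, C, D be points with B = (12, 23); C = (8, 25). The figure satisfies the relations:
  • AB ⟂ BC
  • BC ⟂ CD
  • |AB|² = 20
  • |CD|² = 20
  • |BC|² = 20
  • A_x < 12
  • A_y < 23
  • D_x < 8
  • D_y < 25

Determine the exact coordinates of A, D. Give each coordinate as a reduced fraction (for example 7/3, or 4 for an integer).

1. A_x = 10  [[AB ⟂ BC ⇒ 4x-2y-2=0] ∩ [|A−(12, 23)|²=20]]
2. A_y = 19  [[AB ⟂ BC ⇒ 4x-2y-2=0] ∩ [|A−(12, 23)|²=20]]
   so A = (10, 19)
3. D_x = 6  [[BC ⟂ CD ⇒ -4x+2y-18=0] ∩ [|D−(8, 25)|²=20]]
4. D_y = 21  [[BC ⟂ CD ⇒ -4x+2y-18=0] ∩ [|D−(8, 25)|²=20]]
   so D = (6, 21)

A = (10, 19)
D = (6, 21)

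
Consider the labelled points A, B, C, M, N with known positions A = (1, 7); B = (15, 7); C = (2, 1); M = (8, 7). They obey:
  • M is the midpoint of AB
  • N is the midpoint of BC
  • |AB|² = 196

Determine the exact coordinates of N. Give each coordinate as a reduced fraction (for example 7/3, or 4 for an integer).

1. N_x = 17/2  [2·N = B+C = (15, 7)+(2, 1)]
2. N_y = 4  [2·N = B+C = (15, 7)+(2, 1)]
   so N = (17/2, 4)

N = (17/2, 4)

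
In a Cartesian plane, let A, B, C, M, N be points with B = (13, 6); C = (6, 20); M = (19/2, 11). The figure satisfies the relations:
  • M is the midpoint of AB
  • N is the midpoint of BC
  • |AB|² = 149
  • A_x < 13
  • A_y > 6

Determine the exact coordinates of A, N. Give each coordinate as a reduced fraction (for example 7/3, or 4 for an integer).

A = (6, 16)
N = (19/2, 13)

1. A_x = 6  [A = 2·M−B = 2·(19/2, 11)−(13, 6)]
2. A_y = 16  [A = 2·M−B = 2·(19/2, 11)−(13, 6)]
   so A = (6, 16)
3. N_x = 19/2  [2·N = B+C = (13, 6)+(6, 20)]
4. N_y = 13  [2·N = B+C = (13, 6)+(6, 20)]
   so N = (19/2, 13)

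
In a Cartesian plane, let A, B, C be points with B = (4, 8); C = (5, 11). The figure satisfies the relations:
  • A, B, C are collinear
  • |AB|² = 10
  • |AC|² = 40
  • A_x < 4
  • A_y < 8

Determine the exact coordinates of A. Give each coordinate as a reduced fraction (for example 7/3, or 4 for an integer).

A = (3, 5)

1. A_x = 3  [[A, B, C are collinear ⇒ -3x+1y+4=0] ∩ [|A−(4, 8)|²=10]]
2. A_y = 5  [[A, B, C are collinear ⇒ -3x+1y+4=0] ∩ [|A−(4, 8)|²=10]]
   so A = (3, 5)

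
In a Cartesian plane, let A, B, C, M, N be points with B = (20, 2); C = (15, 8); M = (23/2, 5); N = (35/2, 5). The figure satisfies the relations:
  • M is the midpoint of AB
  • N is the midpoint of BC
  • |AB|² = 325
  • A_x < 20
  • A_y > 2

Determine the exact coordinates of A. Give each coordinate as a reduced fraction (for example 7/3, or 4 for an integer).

1. A_x = 3  [A = 2·M−B = 2·(23/2, 5)−(20, 2)]
2. A_y = 8  [A = 2·M−B = 2·(23/2, 5)−(20, 2)]
   so A = (3, 8)

A = (3, 8)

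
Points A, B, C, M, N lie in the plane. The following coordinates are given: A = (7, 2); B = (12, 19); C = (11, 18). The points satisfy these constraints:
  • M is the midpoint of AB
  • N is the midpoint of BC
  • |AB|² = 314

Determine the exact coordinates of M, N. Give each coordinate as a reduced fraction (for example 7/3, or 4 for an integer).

1. M_x = 19/2  [2·M = A+B = (7, 2)+(12, 19)]
2. M_y = 21/2  [2·M = A+B = (7, 2)+(12, 19)]
   so M = (19/2, 21/2)
3. N_x = 23/2  [2·N = B+C = (12, 19)+(11, 18)]
4. N_y = 37/2  [2·N = B+C = (12, 19)+(11, 18)]
   so N = (23/2, 37/2)

M = (19/2, 21/2)
N = (23/2, 37/2)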